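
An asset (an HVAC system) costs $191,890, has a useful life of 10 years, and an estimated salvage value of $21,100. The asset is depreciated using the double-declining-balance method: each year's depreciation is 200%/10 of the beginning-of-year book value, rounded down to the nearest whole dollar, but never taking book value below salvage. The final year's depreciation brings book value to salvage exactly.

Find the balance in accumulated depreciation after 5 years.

Depreciable base = $191,890 − $21,100 = $170,790.
Year 1: ⌊$191,890 × 200%/10⌋ = $38,378. Book value $153,512.
Year 2: ⌊$153,512 × 200%/10⌋ = $30,702. Book value $122,810.
Year 3: ⌊$122,810 × 200%/10⌋ = $24,562. Book value $98,248.
Year 4: ⌊$98,248 × 200%/10⌋ = $19,649. Book value $78,599.
Year 5: ⌊$78,599 × 200%/10⌋ = $15,719. Book value $62,880.
Accumulated through year 5 = $191,890 − $62,880 = $129,010.

$129,010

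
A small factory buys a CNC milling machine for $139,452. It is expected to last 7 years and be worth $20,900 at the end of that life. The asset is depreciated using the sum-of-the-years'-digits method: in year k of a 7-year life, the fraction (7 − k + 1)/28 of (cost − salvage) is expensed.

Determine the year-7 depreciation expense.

Depreciable base = $139,452 − $20,900 = $118,552.
Sum of the years' digits = 7+6+5+4+3+2+1 = 28.
Year 1: $118,552 × 7/28 = $29,638. Book value $109,814.
Year 2: $118,552 × 6/28 = $25,404. Book value $84,410.
Year 3: $118,552 × 5/28 = $21,170. Book value $63,240.
Year 4: $118,552 × 4/28 = $16,936. Book value $46,304.
Year 5: $118,552 × 3/28 = $12,702. Book value $33,602.
Year 6: $118,552 × 2/28 = $8,468. Book value $25,134.
Year 7: $118,552 × 1/28 = $4,234. Book value $20,900.

$4,234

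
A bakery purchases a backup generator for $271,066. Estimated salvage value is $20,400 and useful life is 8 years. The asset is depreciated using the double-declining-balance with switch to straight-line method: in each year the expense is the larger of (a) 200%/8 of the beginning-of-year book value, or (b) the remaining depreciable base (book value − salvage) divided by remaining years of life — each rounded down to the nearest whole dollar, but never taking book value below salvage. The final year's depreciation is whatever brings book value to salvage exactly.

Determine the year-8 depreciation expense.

Depreciable base = $271,066 − $20,400 = $250,666.
Year 1: DB = ⌊$271,066 × 200%/8⌋ = $67,766; SL = ⌊$250,666/8⌋ = $31,333 → take DB $67,766. Book value $203,300.
Year 2: DB = ⌊$203,300 × 200%/8⌋ = $50,825; SL = ⌊$182,900/7⌋ = $26,128 → take DB $50,825. Book value $152,475.
Year 3: DB = ⌊$152,475 × 200%/8⌋ = $38,118; SL = ⌊$132,075/6⌋ = $22,012 → take DB $38,118. Book value $114,357.
Year 4: DB = ⌊$114,357 × 200%/8⌋ = $28,589; SL = ⌊$93,957/5⌋ = $18,791 → take DB $28,589. Book value $85,768.
Year 5: DB = ⌊$85,768 × 200%/8⌋ = $21,442; SL = ⌊$65,368/4⌋ = $16,342 → take DB $21,442. Book value $64,326.
Year 6: DB = ⌊$64,326 × 200%/8⌋ = $16,081; SL = ⌊$43,926/3⌋ = $14,642 → take DB $16,081. Book value $48,245.
Year 7: DB = ⌊$48,245 × 200%/8⌋ = $12,061; SL = ⌊$27,845/2⌋ = $13,922 → take SL $13,922. Book value $34,323.
Year 8 (final): $34,323 − $20,400 = $13,923. Book value $20,400.

$13,923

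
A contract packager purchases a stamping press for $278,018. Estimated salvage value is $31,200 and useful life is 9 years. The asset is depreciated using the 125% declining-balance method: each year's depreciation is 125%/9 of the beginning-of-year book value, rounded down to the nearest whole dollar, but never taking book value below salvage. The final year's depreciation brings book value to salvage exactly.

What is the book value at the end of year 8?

Depreciable base = $278,018 − $31,200 = $246,818.
Year 1: ⌊$278,018 × 125%/9⌋ = $38,613. Book value $239,405.
Year 2: ⌊$239,405 × 125%/9⌋ = $33,250. Book value $206,155.
Year 3: ⌊$206,155 × 125%/9⌋ = $28,632. Book value $177,523.
Year 4: ⌊$177,523 × 125%/9⌋ = $24,655. Book value $152,868.
Year 5: ⌊$152,868 × 125%/9⌋ = $21,231. Book value $131,637.
Year 6: ⌊$131,637 × 125%/9⌋ = $18,282. Book value $113,355.
Year 7: ⌊$113,355 × 125%/9⌋ = $15,743. Book value $97,612.
Year 8: ⌊$97,612 × 125%/9⌋ = $13,557. Book value $84,055.

$84,055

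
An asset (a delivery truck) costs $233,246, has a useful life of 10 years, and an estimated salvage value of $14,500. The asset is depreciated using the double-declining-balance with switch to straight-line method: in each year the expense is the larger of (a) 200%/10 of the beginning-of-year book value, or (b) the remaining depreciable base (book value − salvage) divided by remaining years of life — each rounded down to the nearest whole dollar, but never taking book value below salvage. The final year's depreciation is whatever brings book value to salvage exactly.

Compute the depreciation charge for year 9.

Depreciable base = $233,246 − $14,500 = $218,746.
Year 1: DB = ⌊$233,246 × 200%/10⌋ = $46,649; SL = ⌊$218,746/10⌋ = $21,874 → take DB $46,649. Book value $186,597.
Year 2: DB = ⌊$186,597 × 200%/10⌋ = $37,319; SL = ⌊$172,097/9⌋ = $19,121 → take DB $37,319. Book value $149,278.
Year 3: DB = ⌊$149,278 × 200%/10⌋ = $29,855; SL = ⌊$134,778/8⌋ = $16,847 → take DB $29,855. Book value $119,423.
Year 4: DB = ⌊$119,423 × 200%/10⌋ = $23,884; SL = ⌊$104,923/7⌋ = $14,989 → take DB $23,884. Book value $95,539.
Year 5: DB = ⌊$95,539 × 200%/10⌋ = $19,107; SL = ⌊$81,039/6⌋ = $13,506 → take DB $19,107. Book value $76,432.
Year 6: DB = ⌊$76,432 × 200%/10⌋ = $15,286; SL = ⌊$61,932/5⌋ = $12,386 → take DB $15,286. Book value $61,146.
Year 7: DB = ⌊$61,146 × 200%/10⌋ = $12,229; SL = ⌊$46,646/4⌋ = $11,661 → take DB $12,229. Book value $48,917.
Year 8: DB = ⌊$48,917 × 200%/10⌋ = $9,783; SL = ⌊$34,417/3⌋ = $11,472 → take SL $11,472. Book value $37,445.
Year 9: DB = ⌊$37,445 × 200%/10⌋ = $7,489; SL = ⌊$22,945/2⌋ = $11,472 → take SL $11,472. Book value $25,973.

$11,472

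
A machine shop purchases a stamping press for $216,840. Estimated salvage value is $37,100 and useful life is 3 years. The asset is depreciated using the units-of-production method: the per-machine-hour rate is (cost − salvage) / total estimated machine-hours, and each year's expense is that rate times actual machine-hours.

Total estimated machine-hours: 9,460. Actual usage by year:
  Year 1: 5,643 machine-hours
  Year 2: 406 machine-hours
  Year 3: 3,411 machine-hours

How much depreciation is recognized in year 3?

Depreciable base = $216,840 − $37,100 = $179,740.
Rate = $179,740 / 9,460 machine-hours = $19 per machine-hour.
Year 1: 5,643 × $19 = $107,217. Book value $109,623.
Year 2: 406 × $19 = $7,714. Book value $101,909.
Year 3: 3,411 × $19 = $64,809. Book value $37,100.

$64,809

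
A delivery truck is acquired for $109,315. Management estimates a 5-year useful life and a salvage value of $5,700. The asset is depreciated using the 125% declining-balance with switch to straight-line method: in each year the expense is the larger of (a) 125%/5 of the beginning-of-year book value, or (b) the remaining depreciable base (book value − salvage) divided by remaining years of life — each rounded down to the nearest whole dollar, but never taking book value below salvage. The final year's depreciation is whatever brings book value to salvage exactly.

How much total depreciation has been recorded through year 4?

$85,018

Depreciable base = $109,315 − $5,700 = $103,615.
Year 1: DB = ⌊$109,315 × 125%/5⌋ = $27,328; SL = ⌊$103,615/5⌋ = $20,723 → take DB $27,328. Book value $81,987.
Year 2: DB = ⌊$81,987 × 125%/5⌋ = $20,496; SL = ⌊$76,287/4⌋ = $19,071 → take DB $20,496. Book value $61,491.
Year 3: DB = ⌊$61,491 × 125%/5⌋ = $15,372; SL = ⌊$55,791/3⌋ = $18,597 → take SL $18,597. Book value $42,894.
Year 4: DB = ⌊$42,894 × 125%/5⌋ = $10,723; SL = ⌊$37,194/2⌋ = $18,597 → take SL $18,597. Book value $24,297.
Accumulated through year 4 = $109,315 − $24,297 = $85,018.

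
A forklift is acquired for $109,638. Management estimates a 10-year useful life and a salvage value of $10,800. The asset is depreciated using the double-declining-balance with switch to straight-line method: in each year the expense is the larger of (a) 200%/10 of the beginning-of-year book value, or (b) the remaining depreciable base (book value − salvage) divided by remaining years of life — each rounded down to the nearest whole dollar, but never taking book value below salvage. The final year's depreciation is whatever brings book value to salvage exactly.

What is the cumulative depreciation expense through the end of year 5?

$73,710

Depreciable base = $109,638 − $10,800 = $98,838.
Year 1: DB = ⌊$109,638 × 200%/10⌋ = $21,927; SL = ⌊$98,838/10⌋ = $9,883 → take DB $21,927. Book value $87,711.
Year 2: DB = ⌊$87,711 × 200%/10⌋ = $17,542; SL = ⌊$76,911/9⌋ = $8,545 → take DB $17,542. Book value $70,169.
Year 3: DB = ⌊$70,169 × 200%/10⌋ = $14,033; SL = ⌊$59,369/8⌋ = $7,421 → take DB $14,033. Book value $56,136.
Year 4: DB = ⌊$56,136 × 200%/10⌋ = $11,227; SL = ⌊$45,336/7⌋ = $6,476 → take DB $11,227. Book value $44,909.
Year 5: DB = ⌊$44,909 × 200%/10⌋ = $8,981; SL = ⌊$34,109/6⌋ = $5,684 → take DB $8,981. Book value $35,928.
Accumulated through year 5 = $109,638 − $35,928 = $73,710.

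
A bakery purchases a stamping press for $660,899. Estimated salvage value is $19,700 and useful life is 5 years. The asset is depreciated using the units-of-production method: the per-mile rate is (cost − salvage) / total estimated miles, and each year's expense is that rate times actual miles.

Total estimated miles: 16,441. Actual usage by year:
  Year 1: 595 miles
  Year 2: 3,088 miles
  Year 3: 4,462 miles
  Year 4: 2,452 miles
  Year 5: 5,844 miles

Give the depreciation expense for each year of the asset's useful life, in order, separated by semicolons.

Depreciable base = $660,899 − $19,700 = $641,199.
Rate = $641,199 / 16,441 miles = $39 per mile.
Year 1: 595 × $39 = $23,205. Book value $637,694.
Year 2: 3,088 × $39 = $120,432. Book value $517,262.
Year 3: 4,462 × $39 = $174,018. Book value $343,244.
Year 4: 2,452 × $39 = $95,628. Book value $247,616.
Year 5: 5,844 × $39 = $227,916. Book value $19,700.

$23,205; $120,432; $174,018; $95,628; $227,916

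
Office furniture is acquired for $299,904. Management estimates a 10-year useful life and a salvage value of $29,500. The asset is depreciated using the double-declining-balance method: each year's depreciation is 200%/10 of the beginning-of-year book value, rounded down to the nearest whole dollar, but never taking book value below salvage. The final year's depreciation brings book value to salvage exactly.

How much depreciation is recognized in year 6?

Depreciable base = $299,904 − $29,500 = $270,404.
Year 1: ⌊$299,904 × 200%/10⌋ = $59,980. Book value $239,924.
Year 2: ⌊$239,924 × 200%/10⌋ = $47,984. Book value $191,940.
Year 3: ⌊$191,940 × 200%/10⌋ = $38,388. Book value $153,552.
Year 4: ⌊$153,552 × 200%/10⌋ = $30,710. Book value $122,842.
Year 5: ⌊$122,842 × 200%/10⌋ = $24,568. Book value $98,274.
Year 6: ⌊$98,274 × 200%/10⌋ = $19,654. Book value $78,620.

$19,654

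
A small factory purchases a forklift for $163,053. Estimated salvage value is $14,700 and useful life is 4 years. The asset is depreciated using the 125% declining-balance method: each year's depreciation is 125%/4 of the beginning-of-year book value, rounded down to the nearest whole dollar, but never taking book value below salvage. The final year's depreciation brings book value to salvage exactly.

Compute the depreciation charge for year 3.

Depreciable base = $163,053 − $14,700 = $148,353.
Year 1: ⌊$163,053 × 125%/4⌋ = $50,954. Book value $112,099.
Year 2: ⌊$112,099 × 125%/4⌋ = $35,030. Book value $77,069.
Year 3: ⌊$77,069 × 125%/4⌋ = $24,084. Book value $52,985.

$24,084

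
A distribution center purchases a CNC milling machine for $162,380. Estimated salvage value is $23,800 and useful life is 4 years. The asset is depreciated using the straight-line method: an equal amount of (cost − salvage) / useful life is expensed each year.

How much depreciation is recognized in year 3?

Depreciable base = $162,380 − $23,800 = $138,580.
Annual expense = $138,580 / 4 = $34,645.

$34,645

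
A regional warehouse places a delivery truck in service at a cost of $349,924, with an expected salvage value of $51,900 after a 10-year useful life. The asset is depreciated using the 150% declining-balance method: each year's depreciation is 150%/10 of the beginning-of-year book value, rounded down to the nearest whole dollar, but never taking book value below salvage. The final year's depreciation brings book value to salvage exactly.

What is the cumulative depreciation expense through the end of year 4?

Depreciable base = $349,924 − $51,900 = $298,024.
Year 1: ⌊$349,924 × 150%/10⌋ = $52,488. Book value $297,436.
Year 2: ⌊$297,436 × 150%/10⌋ = $44,615. Book value $252,821.
Year 3: ⌊$252,821 × 150%/10⌋ = $37,923. Book value $214,898.
Year 4: ⌊$214,898 × 150%/10⌋ = $32,234. Book value $182,664.
Accumulated through year 4 = $349,924 − $182,664 = $167,260.

$167,260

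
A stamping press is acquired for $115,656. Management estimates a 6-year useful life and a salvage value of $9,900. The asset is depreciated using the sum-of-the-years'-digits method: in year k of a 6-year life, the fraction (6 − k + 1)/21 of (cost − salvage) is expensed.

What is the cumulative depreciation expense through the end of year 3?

Depreciable base = $115,656 − $9,900 = $105,756.
Sum of the years' digits = 6+5+4+3+2+1 = 21.
Year 1: $105,756 × 6/21 = $30,216. Book value $85,440.
Year 2: $105,756 × 5/21 = $25,180. Book value $60,260.
Year 3: $105,756 × 4/21 = $20,144. Book value $40,116.
Accumulated through year 3 = $115,656 − $40,116 = $75,540.

$75,540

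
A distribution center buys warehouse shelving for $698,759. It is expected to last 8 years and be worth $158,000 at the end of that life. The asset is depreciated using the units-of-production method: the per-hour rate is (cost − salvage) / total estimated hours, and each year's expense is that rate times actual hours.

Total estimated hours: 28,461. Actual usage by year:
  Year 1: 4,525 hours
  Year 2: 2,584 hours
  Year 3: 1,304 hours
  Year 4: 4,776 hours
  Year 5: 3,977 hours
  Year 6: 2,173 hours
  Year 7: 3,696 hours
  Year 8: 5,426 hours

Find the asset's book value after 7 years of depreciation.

$261,094

Depreciable base = $698,759 − $158,000 = $540,759.
Rate = $540,759 / 28,461 hours = $19 per hour.
Year 1: 4,525 × $19 = $85,975. Book value $612,784.
Year 2: 2,584 × $19 = $49,096. Book value $563,688.
Year 3: 1,304 × $19 = $24,776. Book value $538,912.
Year 4: 4,776 × $19 = $90,744. Book value $448,168.
Year 5: 3,977 × $19 = $75,563. Book value $372,605.
Year 6: 2,173 × $19 = $41,287. Book value $331,318.
Year 7: 3,696 × $19 = $70,224. Book value $261,094.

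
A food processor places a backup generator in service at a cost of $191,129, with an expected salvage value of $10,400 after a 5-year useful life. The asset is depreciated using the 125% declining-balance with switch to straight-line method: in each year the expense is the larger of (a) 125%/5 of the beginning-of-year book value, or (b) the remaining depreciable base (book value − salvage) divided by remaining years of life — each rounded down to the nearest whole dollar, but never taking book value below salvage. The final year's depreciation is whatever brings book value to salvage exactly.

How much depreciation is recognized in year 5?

Depreciable base = $191,129 − $10,400 = $180,729.
Year 1: DB = ⌊$191,129 × 125%/5⌋ = $47,782; SL = ⌊$180,729/5⌋ = $36,145 → take DB $47,782. Book value $143,347.
Year 2: DB = ⌊$143,347 × 125%/5⌋ = $35,836; SL = ⌊$132,947/4⌋ = $33,236 → take DB $35,836. Book value $107,511.
Year 3: DB = ⌊$107,511 × 125%/5⌋ = $26,877; SL = ⌊$97,111/3⌋ = $32,370 → take SL $32,370. Book value $75,141.
Year 4: DB = ⌊$75,141 × 125%/5⌋ = $18,785; SL = ⌊$64,741/2⌋ = $32,370 → take SL $32,370. Book value $42,771.
Year 5 (final): $42,771 − $10,400 = $32,371. Book value $10,400.

$32,371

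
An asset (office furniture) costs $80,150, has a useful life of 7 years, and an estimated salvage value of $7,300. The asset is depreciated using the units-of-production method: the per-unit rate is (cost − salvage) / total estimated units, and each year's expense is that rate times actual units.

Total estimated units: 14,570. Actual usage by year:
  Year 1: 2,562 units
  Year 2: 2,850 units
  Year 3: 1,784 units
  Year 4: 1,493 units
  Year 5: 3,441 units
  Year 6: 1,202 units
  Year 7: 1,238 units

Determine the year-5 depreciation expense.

$17,205

Depreciable base = $80,150 − $7,300 = $72,850.
Rate = $72,850 / 14,570 units = $5 per unit.
Year 1: 2,562 × $5 = $12,810. Book value $67,340.
Year 2: 2,850 × $5 = $14,250. Book value $53,090.
Year 3: 1,784 × $5 = $8,920. Book value $44,170.
Year 4: 1,493 × $5 = $7,465. Book value $36,705.
Year 5: 3,441 × $5 = $17,205. Book value $19,500.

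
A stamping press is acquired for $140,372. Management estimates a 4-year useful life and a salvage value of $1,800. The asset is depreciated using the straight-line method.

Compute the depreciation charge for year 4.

Depreciable base = $140,372 − $1,800 = $138,572.
Annual expense = $138,572 / 4 = $34,643.

$34,643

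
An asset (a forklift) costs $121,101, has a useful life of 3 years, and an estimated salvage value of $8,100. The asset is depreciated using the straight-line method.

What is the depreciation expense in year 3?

Depreciable base = $121,101 − $8,100 = $113,001.
Annual expense = $113,001 / 3 = $37,667.

$37,667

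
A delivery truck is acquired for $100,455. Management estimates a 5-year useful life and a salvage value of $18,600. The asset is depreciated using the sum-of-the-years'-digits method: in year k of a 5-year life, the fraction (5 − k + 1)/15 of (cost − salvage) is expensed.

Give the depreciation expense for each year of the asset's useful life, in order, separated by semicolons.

Depreciable base = $100,455 − $18,600 = $81,855.
Sum of the years' digits = 5+4+3+2+1 = 15.
Year 1: $81,855 × 5/15 = $27,285. Book value $73,170.
Year 2: $81,855 × 4/15 = $21,828. Book value $51,342.
Year 3: $81,855 × 3/15 = $16,371. Book value $34,971.
Year 4: $81,855 × 2/15 = $10,914. Book value $24,057.
Year 5: $81,855 × 1/15 = $5,457. Book value $18,600.

$27,285; $21,828; $16,371; $10,914; $5,457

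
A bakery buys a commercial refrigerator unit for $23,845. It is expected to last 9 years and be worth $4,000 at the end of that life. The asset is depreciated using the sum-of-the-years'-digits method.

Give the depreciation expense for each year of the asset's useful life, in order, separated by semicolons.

Depreciable base = $23,845 − $4,000 = $19,845.
Sum of the years' digits = 9+8+7+6+5+4+3+2+1 = 45.
Year 1: $19,845 × 9/45 = $3,969. Book value $19,876.
Year 2: $19,845 × 8/45 = $3,528. Book value $16,348.
Year 3: $19,845 × 7/45 = $3,087. Book value $13,261.
Year 4: $19,845 × 6/45 = $2,646. Book value $10,615.
Year 5: $19,845 × 5/45 = $2,205. Book value $8,410.
Year 6: $19,845 × 4/45 = $1,764. Book value $6,646.
Year 7: $19,845 × 3/45 = $1,323. Book value $5,323.
Year 8: $19,845 × 2/45 = $882. Book value $4,441.
Year 9: $19,845 × 1/45 = $441. Book value $4,000.

$3,969; $3,528; $3,087; $2,646; $2,205; $1,764; $1,323; $882; $441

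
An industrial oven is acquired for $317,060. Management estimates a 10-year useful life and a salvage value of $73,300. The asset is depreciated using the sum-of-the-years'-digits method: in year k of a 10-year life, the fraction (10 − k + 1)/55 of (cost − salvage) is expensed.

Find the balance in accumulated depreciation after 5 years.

$177,280

Depreciable base = $317,060 − $73,300 = $243,760.
Sum of the years' digits = 10+9+8+7+6+5+4+3+2+1 = 55.
Year 1: $243,760 × 10/55 = $44,320. Book value $272,740.
Year 2: $243,760 × 9/55 = $39,888. Book value $232,852.
Year 3: $243,760 × 8/55 = $35,456. Book value $197,396.
Year 4: $243,760 × 7/55 = $31,024. Book value $166,372.
Year 5: $243,760 × 6/55 = $26,592. Book value $139,780.
Accumulated through year 5 = $317,060 − $139,780 = $177,280.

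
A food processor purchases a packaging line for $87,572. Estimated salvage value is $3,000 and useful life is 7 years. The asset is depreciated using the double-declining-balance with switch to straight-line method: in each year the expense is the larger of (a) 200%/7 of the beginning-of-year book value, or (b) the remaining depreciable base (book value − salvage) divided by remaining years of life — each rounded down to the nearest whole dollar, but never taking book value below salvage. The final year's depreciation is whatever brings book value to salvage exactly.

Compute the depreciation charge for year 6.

Depreciable base = $87,572 − $3,000 = $84,572.
Year 1: DB = ⌊$87,572 × 200%/7⌋ = $25,020; SL = ⌊$84,572/7⌋ = $12,081 → take DB $25,020. Book value $62,552.
Year 2: DB = ⌊$62,552 × 200%/7⌋ = $17,872; SL = ⌊$59,552/6⌋ = $9,925 → take DB $17,872. Book value $44,680.
Year 3: DB = ⌊$44,680 × 200%/7⌋ = $12,765; SL = ⌊$41,680/5⌋ = $8,336 → take DB $12,765. Book value $31,915.
Year 4: DB = ⌊$31,915 × 200%/7⌋ = $9,118; SL = ⌊$28,915/4⌋ = $7,228 → take DB $9,118. Book value $22,797.
Year 5: DB = ⌊$22,797 × 200%/7⌋ = $6,513; SL = ⌊$19,797/3⌋ = $6,599 → take SL $6,599. Book value $16,198.
Year 6: DB = ⌊$16,198 × 200%/7⌋ = $4,628; SL = ⌊$13,198/2⌋ = $6,599 → take SL $6,599. Book value $9,599.

$6,599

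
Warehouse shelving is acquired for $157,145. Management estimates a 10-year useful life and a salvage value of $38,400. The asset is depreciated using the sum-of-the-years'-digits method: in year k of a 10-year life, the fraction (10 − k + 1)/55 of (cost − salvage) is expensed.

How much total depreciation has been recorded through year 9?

Depreciable base = $157,145 − $38,400 = $118,745.
Sum of the years' digits = 10+9+8+7+6+5+4+3+2+1 = 55.
Year 1: $118,745 × 10/55 = $21,590. Book value $135,555.
Year 2: $118,745 × 9/55 = $19,431. Book value $116,124.
Year 3: $118,745 × 8/55 = $17,272. Book value $98,852.
Year 4: $118,745 × 7/55 = $15,113. Book value $83,739.
Year 5: $118,745 × 6/55 = $12,954. Book value $70,785.
Year 6: $118,745 × 5/55 = $10,795. Book value $59,990.
Year 7: $118,745 × 4/55 = $8,636. Book value $51,354.
Year 8: $118,745 × 3/55 = $6,477. Book value $44,877.
Year 9: $118,745 × 2/55 = $4,318. Book value $40,559.
Accumulated through year 9 = $157,145 − $40,559 = $116,586.

$116,586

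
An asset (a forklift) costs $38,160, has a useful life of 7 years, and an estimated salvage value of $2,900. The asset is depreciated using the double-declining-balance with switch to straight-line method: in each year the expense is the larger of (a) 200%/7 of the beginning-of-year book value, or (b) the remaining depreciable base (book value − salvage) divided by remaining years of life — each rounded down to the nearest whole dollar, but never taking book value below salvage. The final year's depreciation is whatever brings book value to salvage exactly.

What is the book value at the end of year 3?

Depreciable base = $38,160 − $2,900 = $35,260.
Year 1: DB = ⌊$38,160 × 200%/7⌋ = $10,902; SL = ⌊$35,260/7⌋ = $5,037 → take DB $10,902. Book value $27,258.
Year 2: DB = ⌊$27,258 × 200%/7⌋ = $7,788; SL = ⌊$24,358/6⌋ = $4,059 → take DB $7,788. Book value $19,470.
Year 3: DB = ⌊$19,470 × 200%/7⌋ = $5,562; SL = ⌊$16,570/5⌋ = $3,314 → take DB $5,562. Book value $13,908.

$13,908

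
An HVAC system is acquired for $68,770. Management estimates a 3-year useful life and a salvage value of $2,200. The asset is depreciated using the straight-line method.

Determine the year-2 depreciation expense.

$22,190

Depreciable base = $68,770 − $2,200 = $66,570.
Annual expense = $66,570 / 3 = $22,190.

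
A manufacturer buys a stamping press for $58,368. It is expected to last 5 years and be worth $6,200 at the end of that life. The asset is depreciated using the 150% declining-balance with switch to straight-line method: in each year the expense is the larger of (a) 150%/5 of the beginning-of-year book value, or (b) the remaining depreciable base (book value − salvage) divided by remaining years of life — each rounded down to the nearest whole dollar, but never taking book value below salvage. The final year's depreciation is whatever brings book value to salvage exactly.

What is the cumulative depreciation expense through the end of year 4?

Depreciable base = $58,368 − $6,200 = $52,168.
Year 1: DB = ⌊$58,368 × 150%/5⌋ = $17,510; SL = ⌊$52,168/5⌋ = $10,433 → take DB $17,510. Book value $40,858.
Year 2: DB = ⌊$40,858 × 150%/5⌋ = $12,257; SL = ⌊$34,658/4⌋ = $8,664 → take DB $12,257. Book value $28,601.
Year 3: DB = ⌊$28,601 × 150%/5⌋ = $8,580; SL = ⌊$22,401/3⌋ = $7,467 → take DB $8,580. Book value $20,021.
Year 4: DB = ⌊$20,021 × 150%/5⌋ = $6,006; SL = ⌊$13,821/2⌋ = $6,910 → take SL $6,910. Book value $13,111.
Accumulated through year 4 = $58,368 − $13,111 = $45,257.

$45,257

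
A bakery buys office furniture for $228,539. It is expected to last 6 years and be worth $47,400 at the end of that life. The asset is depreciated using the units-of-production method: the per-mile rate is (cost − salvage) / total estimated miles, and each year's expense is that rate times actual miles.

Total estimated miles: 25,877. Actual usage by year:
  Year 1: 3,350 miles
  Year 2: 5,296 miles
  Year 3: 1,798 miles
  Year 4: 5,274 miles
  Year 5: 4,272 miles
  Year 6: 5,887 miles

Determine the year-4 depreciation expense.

Depreciable base = $228,539 − $47,400 = $181,139.
Rate = $181,139 / 25,877 miles = $7 per mile.
Year 1: 3,350 × $7 = $23,450. Book value $205,089.
Year 2: 5,296 × $7 = $37,072. Book value $168,017.
Year 3: 1,798 × $7 = $12,586. Book value $155,431.
Year 4: 5,274 × $7 = $36,918. Book value $118,513.

$36,918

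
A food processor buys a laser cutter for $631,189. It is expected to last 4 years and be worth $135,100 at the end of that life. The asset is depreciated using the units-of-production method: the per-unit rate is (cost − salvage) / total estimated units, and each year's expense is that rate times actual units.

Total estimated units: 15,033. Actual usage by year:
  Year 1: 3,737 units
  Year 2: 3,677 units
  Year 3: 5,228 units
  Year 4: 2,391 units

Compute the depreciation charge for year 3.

Depreciable base = $631,189 − $135,100 = $496,089.
Rate = $496,089 / 15,033 units = $33 per unit.
Year 1: 3,737 × $33 = $123,321. Book value $507,868.
Year 2: 3,677 × $33 = $121,341. Book value $386,527.
Year 3: 5,228 × $33 = $172,524. Book value $214,003.

$172,524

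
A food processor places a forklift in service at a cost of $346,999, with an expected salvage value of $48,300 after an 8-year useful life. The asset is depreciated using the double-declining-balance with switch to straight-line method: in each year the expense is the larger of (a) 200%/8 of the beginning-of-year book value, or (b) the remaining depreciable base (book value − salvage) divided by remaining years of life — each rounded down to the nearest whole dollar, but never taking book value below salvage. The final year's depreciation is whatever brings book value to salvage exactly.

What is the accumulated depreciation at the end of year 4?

Depreciable base = $346,999 − $48,300 = $298,699.
Year 1: DB = ⌊$346,999 × 200%/8⌋ = $86,749; SL = ⌊$298,699/8⌋ = $37,337 → take DB $86,749. Book value $260,250.
Year 2: DB = ⌊$260,250 × 200%/8⌋ = $65,062; SL = ⌊$211,950/7⌋ = $30,278 → take DB $65,062. Book value $195,188.
Year 3: DB = ⌊$195,188 × 200%/8⌋ = $48,797; SL = ⌊$146,888/6⌋ = $24,481 → take DB $48,797. Book value $146,391.
Year 4: DB = ⌊$146,391 × 200%/8⌋ = $36,597; SL = ⌊$98,091/5⌋ = $19,618 → take DB $36,597. Book value $109,794.
Accumulated through year 4 = $346,999 − $109,794 = $237,205.

$237,205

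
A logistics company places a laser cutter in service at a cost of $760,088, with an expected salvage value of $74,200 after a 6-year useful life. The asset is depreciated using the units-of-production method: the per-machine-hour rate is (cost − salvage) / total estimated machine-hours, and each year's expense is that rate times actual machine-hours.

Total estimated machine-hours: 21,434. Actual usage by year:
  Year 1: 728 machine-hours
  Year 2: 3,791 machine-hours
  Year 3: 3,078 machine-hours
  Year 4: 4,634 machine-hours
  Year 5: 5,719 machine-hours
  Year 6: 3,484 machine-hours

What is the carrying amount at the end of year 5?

$185,688

Depreciable base = $760,088 − $74,200 = $685,888.
Rate = $685,888 / 21,434 machine-hours = $32 per machine-hour.
Year 1: 728 × $32 = $23,296. Book value $736,792.
Year 2: 3,791 × $32 = $121,312. Book value $615,480.
Year 3: 3,078 × $32 = $98,496. Book value $516,984.
Year 4: 4,634 × $32 = $148,288. Book value $368,696.
Year 5: 5,719 × $32 = $183,008. Book value $185,688.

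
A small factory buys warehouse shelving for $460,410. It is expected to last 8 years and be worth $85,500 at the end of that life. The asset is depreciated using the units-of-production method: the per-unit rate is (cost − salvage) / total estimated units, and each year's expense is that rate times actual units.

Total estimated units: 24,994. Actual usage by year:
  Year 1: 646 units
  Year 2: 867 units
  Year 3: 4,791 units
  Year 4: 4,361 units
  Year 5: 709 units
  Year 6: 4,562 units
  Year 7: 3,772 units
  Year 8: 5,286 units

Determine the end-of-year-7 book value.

Depreciable base = $460,410 − $85,500 = $374,910.
Rate = $374,910 / 24,994 units = $15 per unit.
Year 1: 646 × $15 = $9,690. Book value $450,720.
Year 2: 867 × $15 = $13,005. Book value $437,715.
Year 3: 4,791 × $15 = $71,865. Book value $365,850.
Year 4: 4,361 × $15 = $65,415. Book value $300,435.
Year 5: 709 × $15 = $10,635. Book value $289,800.
Year 6: 4,562 × $15 = $68,430. Book value $221,370.
Year 7: 3,772 × $15 = $56,580. Book value $164,790.

$164,790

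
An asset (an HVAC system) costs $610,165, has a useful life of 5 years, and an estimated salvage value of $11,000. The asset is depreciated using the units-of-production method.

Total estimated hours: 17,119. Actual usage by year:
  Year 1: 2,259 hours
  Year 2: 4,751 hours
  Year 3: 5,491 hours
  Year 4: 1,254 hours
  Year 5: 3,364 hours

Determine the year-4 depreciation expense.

$43,890

Depreciable base = $610,165 − $11,000 = $599,165.
Rate = $599,165 / 17,119 hours = $35 per hour.
Year 1: 2,259 × $35 = $79,065. Book value $531,100.
Year 2: 4,751 × $35 = $166,285. Book value $364,815.
Year 3: 5,491 × $35 = $192,185. Book value $172,630.
Year 4: 1,254 × $35 = $43,890. Book value $128,740.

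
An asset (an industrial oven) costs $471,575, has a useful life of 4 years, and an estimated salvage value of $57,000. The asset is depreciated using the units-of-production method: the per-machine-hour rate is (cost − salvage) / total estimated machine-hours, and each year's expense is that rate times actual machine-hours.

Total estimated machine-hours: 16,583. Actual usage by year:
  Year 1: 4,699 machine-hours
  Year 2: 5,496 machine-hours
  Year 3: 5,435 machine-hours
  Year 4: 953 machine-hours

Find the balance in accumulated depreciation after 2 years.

Depreciable base = $471,575 − $57,000 = $414,575.
Rate = $414,575 / 16,583 machine-hours = $25 per machine-hour.
Year 1: 4,699 × $25 = $117,475. Book value $354,100.
Year 2: 5,496 × $25 = $137,400. Book value $216,700.
Accumulated through year 2 = $471,575 − $216,700 = $254,875.

$254,875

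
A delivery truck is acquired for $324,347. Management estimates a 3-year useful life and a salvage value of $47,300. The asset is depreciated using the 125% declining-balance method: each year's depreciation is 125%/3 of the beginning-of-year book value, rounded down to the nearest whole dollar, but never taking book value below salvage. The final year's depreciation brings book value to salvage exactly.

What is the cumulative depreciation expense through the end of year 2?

$213,978

Depreciable base = $324,347 − $47,300 = $277,047.
Year 1: ⌊$324,347 × 125%/3⌋ = $135,144. Book value $189,203.
Year 2: ⌊$189,203 × 125%/3⌋ = $78,834. Book value $110,369.
Accumulated through year 2 = $324,347 − $110,369 = $213,978.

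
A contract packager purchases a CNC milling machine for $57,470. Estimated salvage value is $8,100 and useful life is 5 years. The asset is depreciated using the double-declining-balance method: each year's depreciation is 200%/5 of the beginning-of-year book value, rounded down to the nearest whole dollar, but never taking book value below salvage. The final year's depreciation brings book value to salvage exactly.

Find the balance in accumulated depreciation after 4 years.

$49,370

Depreciable base = $57,470 − $8,100 = $49,370.
Year 1: ⌊$57,470 × 200%/5⌋ = $22,988. Book value $34,482.
Year 2: ⌊$34,482 × 200%/5⌋ = $13,792. Book value $20,690.
Year 3: ⌊$20,690 × 200%/5⌋ = $8,276. Book value $12,414.
Year 4: ⌊$12,414 × 200%/5⌋ = $4,965, capped at $4,314. Book value $8,100.
Accumulated through year 4 = $57,470 − $8,100 = $49,370.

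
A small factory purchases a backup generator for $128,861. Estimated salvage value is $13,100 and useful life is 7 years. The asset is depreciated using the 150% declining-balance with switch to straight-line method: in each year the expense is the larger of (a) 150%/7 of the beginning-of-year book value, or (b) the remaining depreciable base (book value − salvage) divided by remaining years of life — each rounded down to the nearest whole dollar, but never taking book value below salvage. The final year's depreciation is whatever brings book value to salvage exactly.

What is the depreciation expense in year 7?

$12,004

Depreciable base = $128,861 − $13,100 = $115,761.
Year 1: DB = ⌊$128,861 × 150%/7⌋ = $27,613; SL = ⌊$115,761/7⌋ = $16,537 → take DB $27,613. Book value $101,248.
Year 2: DB = ⌊$101,248 × 150%/7⌋ = $21,696; SL = ⌊$88,148/6⌋ = $14,691 → take DB $21,696. Book value $79,552.
Year 3: DB = ⌊$79,552 × 150%/7⌋ = $17,046; SL = ⌊$66,452/5⌋ = $13,290 → take DB $17,046. Book value $62,506.
Year 4: DB = ⌊$62,506 × 150%/7⌋ = $13,394; SL = ⌊$49,406/4⌋ = $12,351 → take DB $13,394. Book value $49,112.
Year 5: DB = ⌊$49,112 × 150%/7⌋ = $10,524; SL = ⌊$36,012/3⌋ = $12,004 → take SL $12,004. Book value $37,108.
Year 6: DB = ⌊$37,108 × 150%/7⌋ = $7,951; SL = ⌊$24,008/2⌋ = $12,004 → take SL $12,004. Book value $25,104.
Year 7 (final): $25,104 − $13,100 = $12,004. Book value $13,100.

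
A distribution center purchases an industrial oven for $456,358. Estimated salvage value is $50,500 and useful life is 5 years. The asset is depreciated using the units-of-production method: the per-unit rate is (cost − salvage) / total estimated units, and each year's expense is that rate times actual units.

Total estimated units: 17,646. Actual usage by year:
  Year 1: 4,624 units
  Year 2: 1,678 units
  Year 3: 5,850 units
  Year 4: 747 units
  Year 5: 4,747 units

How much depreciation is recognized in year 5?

Depreciable base = $456,358 − $50,500 = $405,858.
Rate = $405,858 / 17,646 units = $23 per unit.
Year 1: 4,624 × $23 = $106,352. Book value $350,006.
Year 2: 1,678 × $23 = $38,594. Book value $311,412.
Year 3: 5,850 × $23 = $134,550. Book value $176,862.
Year 4: 747 × $23 = $17,181. Book value $159,681.
Year 5: 4,747 × $23 = $109,181. Book value $50,500.

$109,181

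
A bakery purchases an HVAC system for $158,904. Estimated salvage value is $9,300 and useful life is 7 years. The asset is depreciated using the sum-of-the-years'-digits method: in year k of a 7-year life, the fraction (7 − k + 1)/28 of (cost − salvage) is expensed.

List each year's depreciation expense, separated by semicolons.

$37,401; $32,058; $26,715; $21,372; $16,029; $10,686; $5,343

Depreciable base = $158,904 − $9,300 = $149,604.
Sum of the years' digits = 7+6+5+4+3+2+1 = 28.
Year 1: $149,604 × 7/28 = $37,401. Book value $121,503.
Year 2: $149,604 × 6/28 = $32,058. Book value $89,445.
Year 3: $149,604 × 5/28 = $26,715. Book value $62,730.
Year 4: $149,604 × 4/28 = $21,372. Book value $41,358.
Year 5: $149,604 × 3/28 = $16,029. Book value $25,329.
Year 6: $149,604 × 2/28 = $10,686. Book value $14,643.
Year 7: $149,604 × 1/28 = $5,343. Book value $9,300.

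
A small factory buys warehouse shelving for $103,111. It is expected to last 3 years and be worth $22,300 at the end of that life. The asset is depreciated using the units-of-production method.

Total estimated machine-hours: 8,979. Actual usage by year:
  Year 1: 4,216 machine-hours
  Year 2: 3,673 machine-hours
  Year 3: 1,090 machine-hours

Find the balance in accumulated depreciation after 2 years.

Depreciable base = $103,111 − $22,300 = $80,811.
Rate = $80,811 / 8,979 machine-hours = $9 per machine-hour.
Year 1: 4,216 × $9 = $37,944. Book value $65,167.
Year 2: 3,673 × $9 = $33,057. Book value $32,110.
Accumulated through year 2 = $103,111 − $32,110 = $71,001.

$71,001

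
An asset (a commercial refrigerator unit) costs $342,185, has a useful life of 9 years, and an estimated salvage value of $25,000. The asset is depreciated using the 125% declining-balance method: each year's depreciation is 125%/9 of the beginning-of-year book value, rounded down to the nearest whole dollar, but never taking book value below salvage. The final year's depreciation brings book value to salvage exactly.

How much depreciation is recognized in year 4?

Depreciable base = $342,185 − $25,000 = $317,185.
Year 1: ⌊$342,185 × 125%/9⌋ = $47,525. Book value $294,660.
Year 2: ⌊$294,660 × 125%/9⌋ = $40,925. Book value $253,735.
Year 3: ⌊$253,735 × 125%/9⌋ = $35,240. Book value $218,495.
Year 4: ⌊$218,495 × 125%/9⌋ = $30,346. Book value $188,149.

$30,346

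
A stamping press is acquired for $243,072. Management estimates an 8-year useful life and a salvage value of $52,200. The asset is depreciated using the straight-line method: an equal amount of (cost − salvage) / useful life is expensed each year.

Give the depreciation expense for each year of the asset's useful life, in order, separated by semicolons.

$23,859; $23,859; $23,859; $23,859; $23,859; $23,859; $23,859; $23,859

Depreciable base = $243,072 − $52,200 = $190,872.
Annual expense = $190,872 / 8 = $23,859.
End of year 1: book value $219,213.
End of year 2: book value $195,354.
End of year 3: book value $171,495.
End of year 4: book value $147,636.
End of year 5: book value $123,777.
End of year 6: book value $99,918.
End of year 7: book value $76,059.
End of year 8: book value $52,200.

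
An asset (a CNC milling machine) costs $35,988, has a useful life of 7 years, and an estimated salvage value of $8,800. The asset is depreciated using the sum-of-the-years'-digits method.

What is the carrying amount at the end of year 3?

$18,510

Depreciable base = $35,988 − $8,800 = $27,188.
Sum of the years' digits = 7+6+5+4+3+2+1 = 28.
Year 1: $27,188 × 7/28 = $6,797. Book value $29,191.
Year 2: $27,188 × 6/28 = $5,826. Book value $23,365.
Year 3: $27,188 × 5/28 = $4,855. Book value $18,510.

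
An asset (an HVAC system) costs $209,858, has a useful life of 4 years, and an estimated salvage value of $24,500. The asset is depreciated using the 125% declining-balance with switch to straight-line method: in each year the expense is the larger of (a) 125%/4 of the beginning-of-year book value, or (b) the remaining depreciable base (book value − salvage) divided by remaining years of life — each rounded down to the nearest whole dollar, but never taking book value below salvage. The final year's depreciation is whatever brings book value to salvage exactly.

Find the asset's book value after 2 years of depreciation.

$99,192

Depreciable base = $209,858 − $24,500 = $185,358.
Year 1: DB = ⌊$209,858 × 125%/4⌋ = $65,580; SL = ⌊$185,358/4⌋ = $46,339 → take DB $65,580. Book value $144,278.
Year 2: DB = ⌊$144,278 × 125%/4⌋ = $45,086; SL = ⌊$119,778/3⌋ = $39,926 → take DB $45,086. Book value $99,192.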